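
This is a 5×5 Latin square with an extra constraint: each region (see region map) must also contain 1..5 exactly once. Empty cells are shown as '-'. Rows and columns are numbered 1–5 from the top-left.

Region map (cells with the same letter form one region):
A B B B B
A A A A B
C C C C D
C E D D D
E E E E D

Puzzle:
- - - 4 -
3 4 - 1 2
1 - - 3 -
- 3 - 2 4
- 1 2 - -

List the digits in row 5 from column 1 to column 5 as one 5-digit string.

41253

row 1, column 2 = 5: row 1 has {4}; col 2 has {1,3,4}; region has {2,4} → only 5 remains.
row 2, column 3 = 5: row 2 has {1,2,3,4}; col 3 has {2}; region has {1,3,4} → only 5 remains.
row 3, column 2 = 2: row 3 has {1,3}; col 2 has {1,3,4,5}; region has {1,3} → only 2 remains.
row 3, column 3 = 4: row 3 has {1,2,3}; col 3 has {2,5}; region has {1,2,3} → only 4 remains.
row 3, column 5 = 5: row 3 has {1,2,3,4}; col 5 has {2,4}; region has {2,4} → only 5 remains.
row 4, column 1 = 5: row 4 has {2,3,4}; col 1 has {1,3}; region has {1,2,3,4} → only 5 remains.
row 4, column 3 = 1: row 4 has {2,3,4,5}; col 3 has {2,4,5}; region has {2,4,5} → only 1 remains.
row 5, column 1 = 4: row 5 has {1,2}; col 1 has {1,3,5}; region has {1,2,3} → only 4 remains.
row 5, column 4 = 5: row 5 has {1,2,4}; col 4 has {1,2,3,4}; region has {1,2,3,4} → only 5 remains.
row 5, column 5 = 3: row 5 has {1,2,4,5}; col 5 has {2,4,5}; region has {1,2,4,5} → only 3 remains.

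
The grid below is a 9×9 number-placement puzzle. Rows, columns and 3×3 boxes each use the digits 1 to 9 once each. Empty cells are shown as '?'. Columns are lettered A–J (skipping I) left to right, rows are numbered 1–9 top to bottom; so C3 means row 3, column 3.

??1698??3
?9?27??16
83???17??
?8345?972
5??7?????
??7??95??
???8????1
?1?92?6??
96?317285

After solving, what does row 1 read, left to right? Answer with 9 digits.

271698453

G1 = 4: row 1 has {1,3,6,8,9}; col 7 has {2,5,6,7,9}; box has {1,3,6,7} → only 4 remains.
A2 = 4: row 2 has {1,2,6,7,9}; col 1 has {5,8,9}; box has {1,3,8,9} → only 4 remains.
C2 = 5: row 2 has {1,2,4,6,7,9}; col 3 has {1,3,7}; box has {1,3,4,8,9} → only 5 remains.
F2 = 3: row 2 has {1,2,4,5,6,7,9}; col 6 has {1,7,8,9}; box has {1,2,6,7,8,9} → only 3 remains.
G2 = 8: row 2 has {1,2,3,4,5,6,7,9}; col 7 has {2,4,5,6,7,9}; box has {1,3,4,6,7} → only 8 remains.
D3 = 5: row 3 has {1,3,7,8}; col 4 has {2,3,4,6,7,8,9}; box has {1,2,3,6,7,8,9} → only 5 remains.
E3 = 4: row 3 has {1,3,5,7,8}; col 5 has {1,2,5,7,9}; box has {1,2,3,5,6,7,8,9} → only 4 remains.
J3 = 9: row 3 has {1,3,4,5,7,8}; col 9 has {1,2,3,5,6}; box has {1,3,4,6,7,8} → only 9 remains.
F4 = 6: row 4 has {2,3,4,5,7,8,9}; col 6 has {1,3,7,8,9}; box has {4,5,7,9} → only 6 remains.
F5 = 2: row 5 has {5,7}; col 6 has {1,3,6,7,8,9}; box has {4,5,6,7,9} → only 2 remains.
D6 = 1: row 6 has {5,7,9}; col 4 has {2,3,4,5,6,7,8,9}; box has {2,4,5,6,7,9} → only 1 remains.
E7 = 6: row 7 has {1,8}; col 5 has {1,2,4,5,7,9}; box has {1,2,3,7,8,9} → only 6 remains.
G7 = 3: row 7 has {1,6,8}; col 7 has {2,4,5,6,7,8,9}; box has {1,2,5,6,8} → only 3 remains.
H8 = 4: row 8 has {1,2,6,9}; col 8 has {1,7,8}; box has {1,2,3,5,6,8} → only 4 remains.
J8 = 7: row 8 has {1,2,4,6,9}; col 9 has {1,2,3,5,6,9}; box has {1,2,3,4,5,6,8} → only 7 remains.
C9 = 4: row 9 has {1,2,3,5,6,7,8,9}; col 3 has {1,3,5,7}; box has {1,6,9} → only 4 remains.
H3 = 2: row 3 has {1,3,4,5,7,8,9}; col 8 has {1,4,7,8}; box has {1,3,4,6,7,8,9} → only 2 remains.
A4 = 1: row 4 has {2,3,4,5,6,7,8,9}; col 1 has {4,5,8,9}; box has {3,5,7,8} → only 1 remains.
B5 = 4: row 5 has {2,5,7}; col 2 has {1,3,6,8,9}; box has {1,3,5,7,8} → only 4 remains.
G5 = 1: row 5 has {2,4,5,7}; col 7 has {2,3,4,5,6,7,8,9}; box has {2,5,7,9} → only 1 remains.
J5 = 8: row 5 has {1,2,4,5,7}; col 9 has {1,2,3,5,6,7,9}; box has {1,2,5,7,9} → only 8 remains.
B6 = 2: row 6 has {1,5,7,9}; col 2 has {1,3,4,6,8,9}; box has {1,3,4,5,7,8} → only 2 remains.
J6 = 4: row 6 has {1,2,5,7,9}; col 9 has {1,2,3,5,6,7,8,9}; box has {1,2,5,7,8,9} → only 4 remains.
C7 = 2: row 7 has {1,3,6,8}; col 3 has {1,3,4,5,7}; box has {1,4,6,9} → only 2 remains.
H7 = 9: row 7 has {1,2,3,6,8}; col 8 has {1,2,4,7,8}; box has {1,2,3,4,5,6,7,8} → only 9 remains.
A8 = 3: row 8 has {1,2,4,6,7,9}; col 1 has {1,4,5,8,9}; box has {1,2,4,6,9} → only 3 remains.
C8 = 8: row 8 has {1,2,3,4,6,7,9}; col 3 has {1,2,3,4,5,7}; box has {1,2,3,4,6,9} → only 8 remains.
F8 = 5: row 8 has {1,2,3,4,6,7,8,9}; col 6 has {1,2,3,6,7,8,9}; box has {1,2,3,6,7,8,9} → only 5 remains.
B1 = 7: row 1 has {1,3,4,6,8,9}; col 2 has {1,2,3,4,6,8,9}; box has {1,3,4,5,8,9} → only 7 remains.
H1 = 5: row 1 has {1,3,4,6,7,8,9}; col 8 has {1,2,4,7,8,9}; box has {1,2,3,4,6,7,8,9} → only 5 remains.
C3 = 6: row 3 has {1,2,3,4,5,7,8,9}; col 3 has {1,2,3,4,5,7,8}; box has {1,3,4,5,7,8,9} → only 6 remains.
C5 = 9: row 5 has {1,2,4,5,7,8}; col 3 has {1,2,3,4,5,6,7,8}; box has {1,2,3,4,5,7,8} → only 9 remains.
E5 = 3: row 5 has {1,2,4,5,7,8,9}; col 5 has {1,2,4,5,6,7,9}; box has {1,2,4,5,6,7,9} → only 3 remains.
H5 = 6: row 5 has {1,2,3,4,5,7,8,9}; col 8 has {1,2,4,5,7,8,9}; box has {1,2,4,5,7,8,9} → only 6 remains.
A6 = 6: row 6 has {1,2,4,5,7,9}; col 1 has {1,3,4,5,8,9}; box has {1,2,3,4,5,7,8,9} → only 6 remains.
E6 = 8: row 6 has {1,2,4,5,6,7,9}; col 5 has {1,2,3,4,5,6,7,9}; box has {1,2,3,4,5,6,7,9} → only 8 remains.
H6 = 3: row 6 has {1,2,4,5,6,7,8,9}; col 8 has {1,2,4,5,6,7,8,9}; box has {1,2,4,5,6,7,8,9} → only 3 remains.
A7 = 7: row 7 has {1,2,3,6,8,9}; col 1 has {1,3,4,5,6,8,9}; box has {1,2,3,4,6,8,9} → only 7 remains.
B7 = 5: row 7 has {1,2,3,6,7,8,9}; col 2 has {1,2,3,4,6,7,8,9}; box has {1,2,3,4,6,7,8,9} → only 5 remains.
F7 = 4: row 7 has {1,2,3,5,6,7,8,9}; col 6 has {1,2,3,5,6,7,8,9}; box has {1,2,3,5,6,7,8,9} → only 4 remains.
A1 = 2: row 1 has {1,3,4,5,6,7,8,9}; col 1 has {1,3,4,5,6,7,8,9}; box has {1,3,4,5,6,7,8,9} → only 2 remains.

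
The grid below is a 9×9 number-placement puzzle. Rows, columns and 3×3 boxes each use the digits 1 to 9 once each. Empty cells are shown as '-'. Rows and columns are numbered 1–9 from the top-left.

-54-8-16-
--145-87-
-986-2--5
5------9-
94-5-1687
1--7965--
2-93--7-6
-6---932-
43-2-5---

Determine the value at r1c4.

r1c4 = 9: row 1 has {1,4,5,6,8}; col 4 has {2,3,4,5,6,7}; box has {2,4,5,6,8} → only 9 remains.

9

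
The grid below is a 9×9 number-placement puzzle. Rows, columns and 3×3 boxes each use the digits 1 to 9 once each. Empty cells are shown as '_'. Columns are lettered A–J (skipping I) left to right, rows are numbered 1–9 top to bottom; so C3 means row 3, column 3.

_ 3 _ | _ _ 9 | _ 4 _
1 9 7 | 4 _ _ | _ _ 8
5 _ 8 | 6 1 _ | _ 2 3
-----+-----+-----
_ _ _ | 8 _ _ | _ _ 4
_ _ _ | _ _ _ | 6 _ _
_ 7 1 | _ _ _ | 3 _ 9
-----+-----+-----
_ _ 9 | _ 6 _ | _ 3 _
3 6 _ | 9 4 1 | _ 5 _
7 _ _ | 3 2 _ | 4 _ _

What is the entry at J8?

G2 = 5: row 2 has {1,4,7,8,9}; col 7 has {3,4,6}; box has {2,3,4,8} → only 5 remains.
H2 = 6: row 2 has {1,4,5,7,8,9}; col 8 has {2,3,4,5}; box has {2,3,4,5,8} → only 6 remains.
B3 = 4: row 3 has {1,2,3,5,6,8}; col 2 has {3,6,7,9}; box has {1,3,5,7,8,9} → only 4 remains.
F3 = 7: row 3 has {1,2,3,4,5,6,8}; col 6 has {1,9}; box has {1,4,6,9} → only 7 remains.
G3 = 9: row 3 has {1,2,3,4,5,6,7,8}; col 7 has {3,4,5,6}; box has {2,3,4,5,6,8} → only 9 remains.
E6 = 5: row 6 has {1,3,7,9}; col 5 has {1,2,4,6}; box has {8} → only 5 remains.
H6 = 8: row 6 has {1,3,5,7,9}; col 8 has {2,3,4,5,6}; box has {3,4,6,9} → only 8 remains.
C8 = 2: row 8 has {1,3,4,5,6,9}; col 3 has {1,7,8,9}; box has {3,6,7,9} → only 2 remains.
J8 = 7: row 8 has {1,2,3,4,5,6,9}; col 9 has {3,4,8,9}; box has {3,4,5} → only 7 remains.

7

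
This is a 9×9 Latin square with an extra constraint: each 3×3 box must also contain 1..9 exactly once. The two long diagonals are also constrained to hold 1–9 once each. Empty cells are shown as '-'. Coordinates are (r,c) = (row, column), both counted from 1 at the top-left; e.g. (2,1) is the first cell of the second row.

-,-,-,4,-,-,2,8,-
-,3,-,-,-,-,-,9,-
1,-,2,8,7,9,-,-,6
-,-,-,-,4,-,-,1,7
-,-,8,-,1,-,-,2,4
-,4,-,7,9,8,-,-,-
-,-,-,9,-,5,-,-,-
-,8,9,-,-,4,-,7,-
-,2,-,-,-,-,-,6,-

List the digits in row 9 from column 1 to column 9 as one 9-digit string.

425387169

(3,2) = 5: row 3 has {1,2,6,7,8,9}; col 2 has {2,3,4,8}; box has {1,2,3} → only 5 remains.
(7,7) = 4: row 7 has {5,9}; col 7 has {2}; box has {6,7}; main diagonal has {1,2,3,7,8} → only 4 remains.
(7,8) = 3: row 7 has {4,5,9}; col 8 has {1,2,6,7,8,9}; box has {4,6,7} → only 3 remains.
(3,7) = 3: row 3 has {1,2,5,6,7,8,9}; col 7 has {2,4}; box has {2,6,8,9}; anti-diagonal has {1,7,8,9} → only 3 remains.
(3,8) = 4: row 3 has {1,2,3,5,6,7,8,9}; col 8 has {1,2,3,6,7,8,9}; box has {2,3,6,8,9} → only 4 remains.
(6,8) = 5: row 6 has {4,7,8,9}; col 8 has {1,2,3,4,6,7,8,9}; box has {1,2,4,7} → only 5 remains.
(6,9) = 3: row 6 has {4,5,7,8,9}; col 9 has {4,6,7}; box has {1,2,4,5,7} → only 3 remains.
(7,3) = 6: row 7 has {3,4,5,9}; col 3 has {2,8,9}; box has {2,8,9}; anti-diagonal has {1,3,7,8,9} → only 6 remains.
(1,3) = 7: row 1 has {2,4,8}; col 3 has {2,6,8,9}; box has {1,2,3,5} → only 7 remains.
(1,9) = 5: row 1 has {2,4,7,8}; col 9 has {3,4,6,7}; box has {2,3,4,6,8,9}; anti-diagonal has {1,3,6,7,8,9} → only 5 remains.
(2,3) = 4: row 2 has {3,9}; col 3 has {2,6,7,8,9}; box has {1,2,3,5,7} → only 4 remains.
(2,9) = 1: row 2 has {3,4,9}; col 9 has {3,4,5,6,7}; box has {2,3,4,5,6,8,9} → only 1 remains.
(4,6) = 2: row 4 has {1,4,7}; col 6 has {4,5,8,9}; box has {1,4,7,8,9}; anti-diagonal has {1,3,5,6,7,8,9} → only 2 remains.
(6,3) = 1: row 6 has {3,4,5,7,8,9}; col 3 has {2,4,6,7,8,9}; box has {4,8} → only 1 remains.
(6,7) = 6: row 6 has {1,3,4,5,7,8,9}; col 7 has {2,3,4}; box has {1,2,3,4,5,7} → only 6 remains.
(7,1) = 7: row 7 has {3,4,5,6,9}; col 1 has {1}; box has {2,6,8,9} → only 7 remains.
(7,2) = 1: row 7 has {3,4,5,6,7,9}; col 2 has {2,3,4,5,8}; box has {2,6,7,8,9} → only 1 remains.
(8,9) = 2: row 8 has {4,7,8,9}; col 9 has {1,3,4,5,6,7}; box has {3,4,6,7} → only 2 remains.
(9,1) = 4: row 9 has {2,6}; col 1 has {1,7}; box has {1,2,6,7,8,9}; anti-diagonal has {1,2,3,5,6,7,8,9} → only 4 remains.
(9,9) = 9: row 9 has {2,4,6}; col 9 has {1,2,3,4,5,6,7}; box has {2,3,4,6,7}; main diagonal has {1,2,3,4,7,8} → only 9 remains.
(1,1) = 6: row 1 has {2,4,5,7,8}; col 1 has {1,4,7}; box has {1,2,3,4,5,7}; main diagonal has {1,2,3,4,7,8,9} → only 6 remains.
(1,2) = 9: row 1 has {2,4,5,6,7,8}; col 2 has {1,2,3,4,5,8}; box has {1,2,3,4,5,6,7} → only 9 remains.
(1,5) = 3: row 1 has {2,4,5,6,7,8,9}; col 5 has {1,4,7,9}; box has {4,7,8,9} → only 3 remains.
(1,6) = 1: row 1 has {2,3,4,5,6,7,8,9}; col 6 has {2,4,5,8,9}; box has {3,4,7,8,9} → only 1 remains.
(2,1) = 8: row 2 has {1,3,4,9}; col 1 has {1,4,6,7}; box has {1,2,3,4,5,6,7,9} → only 8 remains.
(2,6) = 6: row 2 has {1,3,4,8,9}; col 6 has {1,2,4,5,8,9}; box has {1,3,4,7,8,9} → only 6 remains.
(2,7) = 7: row 2 has {1,3,4,6,8,9}; col 7 has {2,3,4,6}; box has {1,2,3,4,5,6,8,9} → only 7 remains.
(4,2) = 6: row 4 has {1,2,4,7}; col 2 has {1,2,3,4,5,8,9}; box has {1,4,8} → only 6 remains.
(4,4) = 5: row 4 has {1,2,4,6,7}; col 4 has {4,7,8,9}; box has {1,2,4,7,8,9}; main diagonal has {1,2,3,4,6,7,8,9} → only 5 remains.
(5,2) = 7: row 5 has {1,2,4,8}; col 2 has {1,2,3,4,5,6,8,9}; box has {1,4,6,8} → only 7 remains.
(5,6) = 3: row 5 has {1,2,4,7,8}; col 6 has {1,2,4,5,6,8,9}; box has {1,2,4,5,7,8,9} → only 3 remains.
(5,7) = 9: row 5 has {1,2,3,4,7,8}; col 7 has {2,3,4,6,7}; box has {1,2,3,4,5,6,7} → only 9 remains.
(6,1) = 2: row 6 has {1,3,4,5,6,7,8,9}; col 1 has {1,4,6,7,8}; box has {1,4,6,7,8} → only 2 remains.
(7,9) = 8: row 7 has {1,3,4,5,6,7,9}; col 9 has {1,2,3,4,5,6,7,9}; box has {2,3,4,6,7,9} → only 8 remains.
(8,5) = 6: row 8 has {2,4,7,8,9}; col 5 has {1,3,4,7,9}; box has {4,5,9} → only 6 remains.
(9,5) = 8: row 9 has {2,4,6,9}; col 5 has {1,3,4,6,7,9}; box has {4,5,6,9} → only 8 remains.
(9,6) = 7: row 9 has {2,4,6,8,9}; col 6 has {1,2,3,4,5,6,8,9}; box has {4,5,6,8,9} → only 7 remains.
(2,4) = 2: row 2 has {1,3,4,6,7,8,9}; col 4 has {4,5,7,8,9}; box has {1,3,4,6,7,8,9} → only 2 remains.
(2,5) = 5: row 2 has {1,2,3,4,6,7,8,9}; col 5 has {1,3,4,6,7,8,9}; box has {1,2,3,4,6,7,8,9} → only 5 remains.
(4,3) = 3: row 4 has {1,2,4,5,6,7}; col 3 has {1,2,4,6,7,8,9}; box has {1,2,4,6,7,8} → only 3 remains.
(4,7) = 8: row 4 has {1,2,3,4,5,6,7}; col 7 has {2,3,4,6,7,9}; box has {1,2,3,4,5,6,7,9} → only 8 remains.
(5,1) = 5: row 5 has {1,2,3,4,7,8,9}; col 1 has {1,2,4,6,7,8}; box has {1,2,3,4,6,7,8} → only 5 remains.
(5,4) = 6: row 5 has {1,2,3,4,5,7,8,9}; col 4 has {2,4,5,7,8,9}; box has {1,2,3,4,5,7,8,9} → only 6 remains.
(7,5) = 2: row 7 has {1,3,4,5,6,7,8,9}; col 5 has {1,3,4,5,6,7,8,9}; box has {4,5,6,7,8,9} → only 2 remains.
(8,1) = 3: row 8 has {2,4,6,7,8,9}; col 1 has {1,2,4,5,6,7,8}; box has {1,2,4,6,7,8,9} → only 3 remains.
(8,4) = 1: row 8 has {2,3,4,6,7,8,9}; col 4 has {2,4,5,6,7,8,9}; box has {2,4,5,6,7,8,9} → only 1 remains.
(8,7) = 5: row 8 has {1,2,3,4,6,7,8,9}; col 7 has {2,3,4,6,7,8,9}; box has {2,3,4,6,7,8,9} → only 5 remains.
(9,3) = 5: row 9 has {2,4,6,7,8,9}; col 3 has {1,2,3,4,6,7,8,9}; box has {1,2,3,4,6,7,8,9} → only 5 remains.
(9,4) = 3: row 9 has {2,4,5,6,7,8,9}; col 4 has {1,2,4,5,6,7,8,9}; box has {1,2,4,5,6,7,8,9} → only 3 remains.
(9,7) = 1: row 9 has {2,3,4,5,6,7,8,9}; col 7 has {2,3,4,5,6,7,8,9}; box has {2,3,4,5,6,7,8,9} → only 1 remains.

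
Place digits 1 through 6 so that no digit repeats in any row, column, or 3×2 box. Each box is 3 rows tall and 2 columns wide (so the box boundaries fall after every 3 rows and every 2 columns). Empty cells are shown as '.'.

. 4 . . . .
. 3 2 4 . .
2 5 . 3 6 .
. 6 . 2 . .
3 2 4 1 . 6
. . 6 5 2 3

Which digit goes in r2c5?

1

r1c4 = 6: row 1 has {4}; col 4 has {1,2,3,4,5}; box has {2,3,4} → only 6 remains.
r3c3 = 1: row 3 has {2,3,5,6}; col 3 has {2,4,6}; box has {2,3,4,6} → only 1 remains.
r3c6 = 4: row 3 has {1,2,3,5,6}; col 6 has {3,6}; box has {6} → only 4 remains.
r4c3 = 3: row 4 has {2,6}; col 3 has {1,2,4,6}; box has {1,2,4,5,6} → only 3 remains.
r5c5 = 5: row 5 has {1,2,3,4,6}; col 5 has {2,6}; box has {2,3,6} → only 5 remains.
r6c2 = 1: row 6 has {2,3,5,6}; col 2 has {2,3,4,5,6}; box has {2,3,6} → only 1 remains.
r1c1 = 1: row 1 has {4,6}; col 1 has {2,3}; box has {2,3,4,5} → only 1 remains.
r1c3 = 5: row 1 has {1,4,6}; col 3 has {1,2,3,4,6}; box has {1,2,3,4,6} → only 5 remains.
r1c5 = 3: row 1 has {1,4,5,6}; col 5 has {2,5,6}; box has {4,6} → only 3 remains.
r1c6 = 2: row 1 has {1,3,4,5,6}; col 6 has {3,4,6}; box has {3,4,6} → only 2 remains.
r2c1 = 6: row 2 has {2,3,4}; col 1 has {1,2,3}; box has {1,2,3,4,5} → only 6 remains.
r2c5 = 1: row 2 has {2,3,4,6}; col 5 has {2,3,5,6}; box has {2,3,4,6} → only 1 remains.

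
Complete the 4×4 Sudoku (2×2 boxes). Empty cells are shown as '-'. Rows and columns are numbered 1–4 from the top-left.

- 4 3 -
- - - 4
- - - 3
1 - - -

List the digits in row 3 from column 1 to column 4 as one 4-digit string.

4213

row 1, column 1 = 2 (sole candidate).
row 1, column 4 = 1 (sole candidate).
row 2, column 1 = 3 (sole candidate).
row 2, column 2 = 1 (sole candidate).
row 2, column 3 = 2 (sole candidate).
row 3, column 1 = 4: row 3 has {3}; col 1 has {1,2,3}; box has {1} → only 4 remains.
row 3, column 2 = 2: row 3 has {3,4}; col 2 has {1,4}; box has {1,4} → only 2 remains.
row 3, column 3 = 1: row 3 has {2,3,4}; col 3 has {2,3}; box has {3} → only 1 remains.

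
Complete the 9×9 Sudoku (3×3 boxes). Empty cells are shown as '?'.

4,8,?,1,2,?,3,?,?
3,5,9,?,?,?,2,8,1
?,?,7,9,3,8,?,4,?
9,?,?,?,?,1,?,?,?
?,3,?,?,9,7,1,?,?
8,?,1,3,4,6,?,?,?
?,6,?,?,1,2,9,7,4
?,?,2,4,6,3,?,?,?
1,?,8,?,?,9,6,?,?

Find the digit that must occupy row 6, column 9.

row 1, column 3 = 6 (sole candidate).
row 1, column 6 = 5 (sole candidate).
row 1, column 8 = 9 (sole candidate).
row 1, column 9 = 7 (sole candidate).
row 2, column 5 = 7 (sole candidate).
row 2, column 6 = 4 (sole candidate).
row 3, column 1 = 2 (sole candidate).
row 3, column 2 = 1 (sole candidate).
row 3, column 7 = 5 (sole candidate).
row 3, column 9 = 6 (sole candidate).
row 6, column 7 = 7 (sole candidate).
row 7, column 1 = 5 (sole candidate).
row 7, column 3 = 3 (sole candidate).
row 7, column 4 = 8 (sole candidate).
row 8, column 1 = 7 (sole candidate).
row 8, column 2 = 9 (sole candidate).
row 8, column 7 = 8 (sole candidate).
row 8, column 9 = 5 (sole candidate).
row 9, column 2 = 4 (sole candidate).
row 9, column 5 = 5 (sole candidate).
row 2, column 4 = 6 (sole candidate).
row 4, column 5 = 8 (sole candidate).
row 4, column 7 = 4 (sole candidate).
row 5, column 1 = 6 (sole candidate).
row 6, column 2 = 2 (sole candidate).
row 6, column 8 = 5 (sole candidate).
row 6, column 9 = 9: row 6 has {1,2,3,4,5,6,7,8}; col 9 has {1,4,5,6,7}; box has {1,4,5,7} → only 9 remains.

9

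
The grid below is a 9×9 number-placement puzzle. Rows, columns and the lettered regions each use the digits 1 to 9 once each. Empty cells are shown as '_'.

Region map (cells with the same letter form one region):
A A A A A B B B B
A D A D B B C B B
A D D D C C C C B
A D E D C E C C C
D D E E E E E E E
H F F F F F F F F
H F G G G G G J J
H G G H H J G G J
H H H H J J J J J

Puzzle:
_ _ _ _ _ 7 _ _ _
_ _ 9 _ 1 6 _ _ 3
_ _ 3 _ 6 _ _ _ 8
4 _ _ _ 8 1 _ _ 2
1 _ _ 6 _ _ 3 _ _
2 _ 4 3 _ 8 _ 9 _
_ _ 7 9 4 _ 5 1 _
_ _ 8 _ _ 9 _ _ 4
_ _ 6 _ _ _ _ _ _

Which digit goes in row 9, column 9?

5

row 4, column 3 = 5 (sole candidate).
row 4, column 4 = 7 (sole candidate).
row 4, column 7 = 9 (sole candidate).
row 4, column 8 = 3 (sole candidate).
row 5, column 3 = 2 (sole candidate).
row 5, column 6 = 4 (sole candidate).
row 7, column 9 = 6 (sole candidate).
row 1, column 3 = 1 (sole candidate).
row 3, column 6 = 5 (sole candidate).
row 4, column 2 = 6 (sole candidate).
row 7, column 2 = 2 (sole candidate).
row 7, column 6 = 3 (sole candidate).
row 8, column 2 = 1 (sole candidate).
row 8, column 4 = 5 (sole candidate).
row 9, column 6 = 2 (sole candidate).
row 3, column 1 = 7 (sole candidate).
row 3, column 8 = 4 (sole candidate).
row 7, column 1 = 8 (sole candidate).
row 8, column 1 = 3 (sole candidate).
row 8, column 5 = 7 (sole candidate).
row 9, column 1 = 9 (sole candidate).
row 9, column 2 = 4 (sole candidate).
row 9, column 4 = 1 (sole candidate).
row 2, column 1 = 5 (sole candidate).
row 2, column 2 = 8 (sole candidate).
row 2, column 7 = 7 (sole candidate).
row 2, column 8 = 2 (sole candidate).
row 3, column 2 = 9 (sole candidate).
row 3, column 4 = 2 (sole candidate).
row 3, column 7 = 1 (sole candidate).
row 5, column 2 = 5 (sole candidate).
row 5, column 5 = 9 (sole candidate).
row 5, column 9 = 7 (sole candidate).
row 6, column 2 = 7 (sole candidate).
row 6, column 5 = 5 (sole candidate).
row 6, column 7 = 6 (sole candidate).
row 6, column 9 = 1 (sole candidate).
row 8, column 7 = 2 (sole candidate).
row 8, column 8 = 6 (sole candidate).
row 9, column 5 = 3 (sole candidate).
row 9, column 7 = 8 (sole candidate).
row 9, column 9 = 5: row 9 has {1,2,3,4,6,8,9}; col 9 has {1,2,3,4,6,7,8}; region has {1,2,3,4,6,8,9} → only 5 remains.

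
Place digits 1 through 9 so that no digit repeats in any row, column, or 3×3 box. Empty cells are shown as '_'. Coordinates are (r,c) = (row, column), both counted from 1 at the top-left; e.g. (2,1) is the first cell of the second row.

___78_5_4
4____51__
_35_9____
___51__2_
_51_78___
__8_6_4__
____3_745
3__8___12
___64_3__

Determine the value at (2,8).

(2,5) = 2: row 2 has {1,4,5}; col 5 has {1,3,4,6,7,8,9}; box has {5,7,8,9} → only 2 remains.
(8,5) = 5: row 8 has {1,2,3,8}; col 5 has {1,2,3,4,6,7,8,9}; box has {3,4,6,8} → only 5 remains.
(2,4) = 3: row 2 has {1,2,4,5}; col 4 has {5,6,7,8}; box has {2,5,7,8,9} → only 3 remains.
(1,8) = 3: in row 1, 3 can only go here (every other open cell in that row sees a 3).
(5,9) = 3: in row 5, 3 can only go here (every other open cell in that row sees a 3).
(5,4) = 4: in row 5, 4 can only go here (every other open cell in that row sees a 4).
(3,4) = 1: row 3 has {3,5,9}; col 4 has {3,4,5,6,7,8}; box has {2,3,5,7,8,9} → only 1 remains.
(1,6) = 6: row 1 has {3,4,5,7,8}; col 6 has {5,8}; box has {1,2,3,5,7,8,9} → only 6 remains.
(3,6) = 4: row 3 has {1,3,5,9}; col 6 has {5,6,8}; box has {1,2,3,5,6,7,8,9} → only 4 remains.
(5,1) = 2: in row 5, 2 can only go here (every other open cell in that row sees a 2).
(3,7) = 2: in row 3, 2 can only go here (every other open cell in that row sees a 2).
(6,9) = 1: in row 6, 1 can only go here (every other open cell in that row sees a 1).
(6,6) = 3: in row 6, 3 can only go here (every other open cell in that row sees a 3).
(6,8) = 5: in row 6, 5 can only go here (every other open cell in that row sees a 5).
(4,6) = 9: row 4 has {1,2,5}; col 6 has {3,4,5,6,8}; box has {1,3,4,5,6,7,8} → only 9 remains.
(6,4) = 2: row 6 has {1,3,4,5,6,8}; col 4 has {1,3,4,5,6,7,8}; box has {1,3,4,5,6,7,8,9} → only 2 remains.
(7,4) = 9: row 7 has {3,4,5,7}; col 4 has {1,2,3,4,5,6,7,8}; box has {3,4,5,6,8} → only 9 remains.
(8,6) = 7: row 8 has {1,2,3,5,8}; col 6 has {3,4,5,6,8,9}; box has {3,4,5,6,8,9} → only 7 remains.
(4,3) = 3: in row 4, 3 can only go here (every other open cell in that row sees a 3).
(4,2) = 4: in row 4, 4 can only go here (every other open cell in that row sees a 4).
(8,3) = 4: in row 8, 4 can only go here (every other open cell in that row sees a 4).
(9,1) = 5: in row 9, 5 can only go here (every other open cell in that row sees a 5).
(4,7) = 8: in column 7, 8 can only go here (every other open cell in that column sees an 8).
(4,1) = 6: in box 4, 6 can only go here (every other open cell in that box sees a 6).
(4,9) = 7: row 4 has {1,2,3,4,5,6,8,9}; col 9 has {1,2,3,4,5}; box has {1,2,3,4,5,8} → only 7 remains.
(8,7) = 6: in box 9, 6 can only go here (every other open cell in that box sees a 6).
(5,7) = 9: row 5 has {1,2,3,4,5,7,8}; col 7 has {1,2,3,4,5,6,7,8}; box has {1,2,3,4,5,7,8} → only 9 remains.
(5,8) = 6: row 5 has {1,2,3,4,5,7,8,9}; col 8 has {1,2,3,4,5}; box has {1,2,3,4,5,7,8,9} → only 6 remains.
(8,2) = 9: row 8 has {1,2,3,4,5,6,7,8}; col 2 has {3,4,5}; box has {3,4,5} → only 9 remains.
(6,2) = 7: row 6 has {1,2,3,4,5,6,8}; col 2 has {3,4,5,9}; box has {1,2,3,4,5,6,8} → only 7 remains.
(6,1) = 9: row 6 has {1,2,3,4,5,6,7,8}; col 1 has {2,3,4,5,6}; box has {1,2,3,4,5,6,7,8} → only 9 remains.
(1,1) = 1: row 1 has {3,4,5,6,7,8}; col 1 has {2,3,4,5,6,9}; box has {3,4,5} → only 1 remains.
(1,2) = 2: row 1 has {1,3,4,5,6,7,8}; col 2 has {3,4,5,7,9}; box has {1,3,4,5} → only 2 remains.
(1,3) = 9: row 1 has {1,2,3,4,5,6,7,8}; col 3 has {1,3,4,5,8}; box has {1,2,3,4,5} → only 9 remains.
(7,1) = 8: row 7 has {3,4,5,7,9}; col 1 has {1,2,3,4,5,6,9}; box has {3,4,5,9} → only 8 remains.
(9,2) = 1: row 9 has {3,4,5,6}; col 2 has {2,3,4,5,7,9}; box has {3,4,5,8,9} → only 1 remains.
(9,6) = 2: row 9 has {1,3,4,5,6}; col 6 has {3,4,5,6,7,8,9}; box has {3,4,5,6,7,8,9} → only 2 remains.
(3,1) = 7: row 3 has {1,2,3,4,5,9}; col 1 has {1,2,3,4,5,6,8,9}; box has {1,2,3,4,5,9} → only 7 remains.
(3,8) = 8: row 3 has {1,2,3,4,5,7,9}; col 8 has {1,2,3,4,5,6}; box has {1,2,3,4,5} → only 8 remains.
(3,9) = 6: row 3 has {1,2,3,4,5,7,8,9}; col 9 has {1,2,3,4,5,7}; box has {1,2,3,4,5,8} → only 6 remains.
(7,2) = 6: row 7 has {3,4,5,7,8,9}; col 2 has {1,2,3,4,5,7,9}; box has {1,3,4,5,8,9} → only 6 remains.
(7,3) = 2: row 7 has {3,4,5,6,7,8,9}; col 3 has {1,3,4,5,8,9}; box has {1,3,4,5,6,8,9} → only 2 remains.
(7,6) = 1: row 7 has {2,3,4,5,6,7,8,9}; col 6 has {2,3,4,5,6,7,8,9}; box has {2,3,4,5,6,7,8,9} → only 1 remains.
(9,3) = 7: row 9 has {1,2,3,4,5,6}; col 3 has {1,2,3,4,5,8,9}; box has {1,2,3,4,5,6,8,9} → only 7 remains.
(9,8) = 9: row 9 has {1,2,3,4,5,6,7}; col 8 has {1,2,3,4,5,6,8}; box has {1,2,3,4,5,6,7} → only 9 remains.
(9,9) = 8: row 9 has {1,2,3,4,5,6,7,9}; col 9 has {1,2,3,4,5,6,7}; box has {1,2,3,4,5,6,7,9} → only 8 remains.
(2,2) = 8: row 2 has {1,2,3,4,5}; col 2 has {1,2,3,4,5,6,7,9}; box has {1,2,3,4,5,7,9} → only 8 remains.
(2,3) = 6: row 2 has {1,2,3,4,5,8}; col 3 has {1,2,3,4,5,7,8,9}; box has {1,2,3,4,5,7,8,9} → only 6 remains.
(2,8) = 7: row 2 has {1,2,3,4,5,6,8}; col 8 has {1,2,3,4,5,6,8,9}; box has {1,2,3,4,5,6,8} → only 7 remains.

7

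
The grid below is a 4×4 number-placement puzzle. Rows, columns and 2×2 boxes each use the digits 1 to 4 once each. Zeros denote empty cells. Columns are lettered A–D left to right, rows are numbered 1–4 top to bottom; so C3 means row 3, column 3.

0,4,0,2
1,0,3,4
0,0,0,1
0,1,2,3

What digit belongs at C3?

4

A1 = 3: row 1 has {2,4}; col 1 has {1}; box has {1,4} → only 3 remains.
C1 = 1: row 1 has {2,3,4}; col 3 has {2,3}; box has {2,3,4} → only 1 remains.
B2 = 2: row 2 has {1,3,4}; col 2 has {1,4}; box has {1,3,4} → only 2 remains.
B3 = 3: row 3 has {1}; col 2 has {1,2,4}; box has {1} → only 3 remains.
C3 = 4: row 3 has {1,3}; col 3 has {1,2,3}; box has {1,2,3} → only 4 remains.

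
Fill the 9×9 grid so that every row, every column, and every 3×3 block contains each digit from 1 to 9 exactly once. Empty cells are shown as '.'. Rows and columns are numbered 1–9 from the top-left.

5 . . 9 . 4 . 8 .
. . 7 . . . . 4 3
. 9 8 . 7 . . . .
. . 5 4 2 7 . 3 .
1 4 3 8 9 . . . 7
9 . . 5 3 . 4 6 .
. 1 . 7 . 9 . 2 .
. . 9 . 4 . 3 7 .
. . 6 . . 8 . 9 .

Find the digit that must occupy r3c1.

r5c6 = 6 (sole candidate).
r5c8 = 5 (sole candidate).
r6c3 = 2 (sole candidate).
r6c6 = 1 (sole candidate).
r6c9 = 8 (sole candidate).
r7c3 = 4 (sole candidate).
r1c3 = 1 (sole candidate).
r1c5 = 6 (sole candidate).
r1c9 = 2 (sole candidate).
r3c8 = 1 (sole candidate).
r5c7 = 2 (sole candidate).
r6c2 = 7 (sole candidate).
r7c5 = 5 (sole candidate).
r7c9 = 6 (sole candidate).
r8c6 = 2 (sole candidate).
r9c5 = 1 (sole candidate).
r9c7 = 5 (sole candidate).
r9c9 = 4 (sole candidate).
r1c2 = 3 (sole candidate).
r1c7 = 7 (sole candidate).
r2c5 = 8 (sole candidate).
r2c6 = 5 (sole candidate).
r3c6 = 3 (sole candidate).
r3c7 = 6 (sole candidate).
r3c9 = 5 (sole candidate).
r7c7 = 8 (sole candidate).
r8c1 = 8 (sole candidate).
r8c2 = 5 (sole candidate).
r8c4 = 6 (sole candidate).
r8c9 = 1 (sole candidate).
r9c2 = 2 (sole candidate).
r9c4 = 3 (sole candidate).
r2c2 = 6 (sole candidate).
r2c7 = 9 (sole candidate).
r3c4 = 2 (sole candidate).
r4c1 = 6 (sole candidate).
r4c2 = 8 (sole candidate).
r4c7 = 1 (sole candidate).
r4c9 = 9 (sole candidate).
r7c1 = 3 (sole candidate).
r9c1 = 7 (sole candidate).
r2c1 = 2 (sole candidate).
r2c4 = 1 (sole candidate).
r3c1 = 4: row 3 has {1,2,3,5,6,7,8,9}; col 1 has {1,2,3,5,6,7,8,9}; box has {1,2,3,5,6,7,8,9} → only 4 remains.

4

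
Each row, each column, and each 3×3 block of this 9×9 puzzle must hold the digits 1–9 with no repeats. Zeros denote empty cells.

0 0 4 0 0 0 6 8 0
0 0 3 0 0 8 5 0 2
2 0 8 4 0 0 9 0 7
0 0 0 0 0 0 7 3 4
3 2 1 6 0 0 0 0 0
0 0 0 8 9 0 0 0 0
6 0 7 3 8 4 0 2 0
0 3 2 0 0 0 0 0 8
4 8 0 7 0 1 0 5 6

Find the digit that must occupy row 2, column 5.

6

row 3, column 8 = 1 (sole candidate).
row 5, column 7 = 8 (sole candidate).
row 5, column 8 = 9 (sole candidate).
row 5, column 9 = 5 (sole candidate).
row 6, column 8 = 6 (sole candidate).
row 6, column 9 = 1 (sole candidate).
row 7, column 7 = 1 (sole candidate).
row 7, column 9 = 9 (sole candidate).
row 8, column 7 = 4 (sole candidate).
row 8, column 8 = 7 (sole candidate).
row 9, column 3 = 9 (sole candidate).
row 9, column 5 = 2 (sole candidate).
row 9, column 7 = 3 (sole candidate).
row 1, column 9 = 3 (sole candidate).
row 2, column 8 = 4 (sole candidate).
row 5, column 6 = 7 (sole candidate).
row 6, column 3 = 5 (sole candidate).
row 6, column 7 = 2 (sole candidate).
row 7, column 2 = 5 (sole candidate).
row 8, column 1 = 1 (sole candidate).
row 3, column 2 = 6 (sole candidate).
row 4, column 2 = 9 (sole candidate).
row 4, column 3 = 6 (sole candidate).
row 5, column 5 = 4 (sole candidate).
row 6, column 1 = 7 (sole candidate).
row 6, column 2 = 4 (sole candidate).
row 6, column 6 = 3 (sole candidate).
row 2, column 1 = 9 (sole candidate).
row 2, column 4 = 1 (sole candidate).
row 3, column 6 = 5 (sole candidate).
row 4, column 1 = 8 (sole candidate).
row 4, column 6 = 2 (sole candidate).
row 1, column 1 = 5 (sole candidate).
row 1, column 5 = 7 (sole candidate).
row 1, column 6 = 9 (sole candidate).
row 2, column 2 = 7 (sole candidate).
row 2, column 5 = 6: row 2 has {1,2,3,4,5,7,8,9}; col 5 has {2,4,7,8,9}; box has {1,4,5,7,8,9} → only 6 remains.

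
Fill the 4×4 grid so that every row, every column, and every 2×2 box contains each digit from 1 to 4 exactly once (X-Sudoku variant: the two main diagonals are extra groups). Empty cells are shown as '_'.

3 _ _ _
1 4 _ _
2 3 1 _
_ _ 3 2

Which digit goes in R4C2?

1

R1C2 = 2 (sole candidate).
R1C3 = 4 (sole candidate).
R1C4 = 1 (sole candidate).
R2C3 = 2 (sole candidate).
R2C4 = 3 (sole candidate).
R3C4 = 4 (sole candidate).
R4C1 = 4 (sole candidate).
R4C2 = 1: row 4 has {2,3,4}; col 2 has {2,3,4}; box has {2,3,4} → only 1 remains.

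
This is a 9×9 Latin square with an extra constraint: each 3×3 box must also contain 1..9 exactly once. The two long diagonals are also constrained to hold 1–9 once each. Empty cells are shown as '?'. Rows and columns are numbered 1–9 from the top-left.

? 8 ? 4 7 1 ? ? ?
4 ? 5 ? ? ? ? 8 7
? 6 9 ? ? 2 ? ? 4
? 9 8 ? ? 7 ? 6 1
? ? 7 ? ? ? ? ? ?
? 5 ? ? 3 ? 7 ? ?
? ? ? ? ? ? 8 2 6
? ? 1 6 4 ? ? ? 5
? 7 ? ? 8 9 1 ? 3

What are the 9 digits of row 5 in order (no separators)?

r1c1 = 2: row 1 has {1,4,7,8}; col 1 has {4}; box has {4,5,6,8,9}; main diagonal has {3,8,9} → only 2 remains.
r1c3 = 3: row 1 has {1,2,4,7,8}; col 3 has {1,5,7,8,9}; box has {2,4,5,6,8,9} → only 3 remains.
r1c9 = 9: row 1 has {1,2,3,4,7,8}; col 9 has {1,3,4,5,6,7}; box has {4,7,8}; anti-diagonal has {7,8} → only 9 remains.
r2c2 = 1: row 2 has {4,5,7,8}; col 2 has {5,6,7,8,9}; box has {2,3,4,5,6,8,9}; main diagonal has {2,3,8,9} → only 1 remains.
r3c1 = 7: row 3 has {2,4,6,9}; col 1 has {2,4}; box has {1,2,3,4,5,6,8,9} → only 7 remains.
r3c5 = 5: row 3 has {2,4,6,7,9}; col 5 has {3,4,7,8}; box has {1,2,4,7} → only 5 remains.
r3c7 = 3: row 3 has {2,4,5,6,7,9}; col 7 has {1,7,8}; box has {4,7,8,9}; anti-diagonal has {7,8,9} → only 3 remains.
r3c8 = 1: row 3 has {2,3,4,5,6,7,9}; col 8 has {2,6,8}; box has {3,4,7,8,9} → only 1 remains.
r4c1 = 3: row 4 has {1,6,7,8,9}; col 1 has {2,4,7}; box has {5,7,8,9} → only 3 remains.
r4c4 = 5: row 4 has {1,3,6,7,8,9}; col 4 has {4,6}; box has {3,7}; main diagonal has {1,2,3,8,9} → only 5 remains.
r4c5 = 2: row 4 has {1,3,5,6,7,8,9}; col 5 has {3,4,5,7,8}; box has {3,5,7} → only 2 remains.
r4c7 = 4: row 4 has {1,2,3,5,6,7,8,9}; col 7 has {1,3,7,8}; box has {1,6,7} → only 4 remains.
r5c5 = 6: row 5 has {7}; col 5 has {2,3,4,5,7,8}; box has {2,3,5,7}; main diagonal has {1,2,3,5,8,9}; anti-diagonal has {3,7,8,9} → only 6 remains.
r6c4 = 1: row 6 has {3,5,7}; col 4 has {4,5,6}; box has {2,3,5,6,7}; anti-diagonal has {3,6,7,8,9} → only 1 remains.
r6c6 = 4: row 6 has {1,3,5,7}; col 6 has {1,2,7,9}; box has {1,2,3,5,6,7}; main diagonal has {1,2,3,5,6,8,9} → only 4 remains.
r6c8 = 9: row 6 has {1,3,4,5,7}; col 8 has {1,2,6,8}; box has {1,4,6,7} → only 9 remains.
r7c3 = 4: row 7 has {2,6,8}; col 3 has {1,3,5,7,8,9}; box has {1,7}; anti-diagonal has {1,3,6,7,8,9} → only 4 remains.
r7c5 = 1: row 7 has {2,4,6,8}; col 5 has {2,3,4,5,6,7,8}; box has {4,6,8,9} → only 1 remains.
r8c2 = 2: row 8 has {1,4,5,6}; col 2 has {1,5,6,7,8,9}; box has {1,4,7}; anti-diagonal has {1,3,4,6,7,8,9} → only 2 remains.
r8c6 = 3: row 8 has {1,2,4,5,6}; col 6 has {1,2,4,7,9}; box has {1,4,6,8,9} → only 3 remains.
r8c7 = 9: row 8 has {1,2,3,4,5,6}; col 7 has {1,3,4,7,8}; box has {1,2,3,5,6,8} → only 9 remains.
r8c8 = 7: row 8 has {1,2,3,4,5,6,9}; col 8 has {1,2,6,8,9}; box has {1,2,3,5,6,8,9}; main diagonal has {1,2,3,4,5,6,8,9} → only 7 remains.
r9c1 = 5: row 9 has {1,3,7,8,9}; col 1 has {2,3,4,7}; box has {1,2,4,7}; anti-diagonal has {1,2,3,4,6,7,8,9} → only 5 remains.
r9c3 = 6: row 9 has {1,3,5,7,8,9}; col 3 has {1,3,4,5,7,8,9}; box has {1,2,4,5,7} → only 6 remains.
r9c4 = 2: row 9 has {1,3,5,6,7,8,9}; col 4 has {1,4,5,6}; box has {1,3,4,6,8,9} → only 2 remains.
r9c8 = 4: row 9 has {1,2,3,5,6,7,8,9}; col 8 has {1,2,6,7,8,9}; box has {1,2,3,5,6,7,8,9} → only 4 remains.
r1c8 = 5: row 1 has {1,2,3,4,7,8,9}; col 8 has {1,2,4,6,7,8,9}; box has {1,3,4,7,8,9} → only 5 remains.
r2c5 = 9: row 2 has {1,4,5,7,8}; col 5 has {1,2,3,4,5,6,7,8}; box has {1,2,4,5,7} → only 9 remains.
r2c6 = 6: row 2 has {1,4,5,7,8,9}; col 6 has {1,2,3,4,7,9}; box has {1,2,4,5,7,9} → only 6 remains.
r2c7 = 2: row 2 has {1,4,5,6,7,8,9}; col 7 has {1,3,4,7,8,9}; box has {1,3,4,5,7,8,9} → only 2 remains.
r3c4 = 8: row 3 has {1,2,3,4,5,6,7,9}; col 4 has {1,2,4,5,6}; box has {1,2,4,5,6,7,9} → only 8 remains.
r5c1 = 1: row 5 has {6,7}; col 1 has {2,3,4,5,7}; box has {3,5,7,8,9} → only 1 remains.
r5c2 = 4: row 5 has {1,6,7}; col 2 has {1,2,5,6,7,8,9}; box has {1,3,5,7,8,9} → only 4 remains.
r5c4 = 9: row 5 has {1,4,6,7}; col 4 has {1,2,4,5,6,8}; box has {1,2,3,4,5,6,7} → only 9 remains.
r5c6 = 8: row 5 has {1,4,6,7,9}; col 6 has {1,2,3,4,6,7,9}; box has {1,2,3,4,5,6,7,9} → only 8 remains.
r5c7 = 5: row 5 has {1,4,6,7,8,9}; col 7 has {1,2,3,4,7,8,9}; box has {1,4,6,7,9} → only 5 remains.
r5c8 = 3: row 5 has {1,4,5,6,7,8,9}; col 8 has {1,2,4,5,6,7,8,9}; box has {1,4,5,6,7,9} → only 3 remains.
r5c9 = 2: row 5 has {1,3,4,5,6,7,8,9}; col 9 has {1,3,4,5,6,7,9}; box has {1,3,4,5,6,7,9} → only 2 remains.

147968532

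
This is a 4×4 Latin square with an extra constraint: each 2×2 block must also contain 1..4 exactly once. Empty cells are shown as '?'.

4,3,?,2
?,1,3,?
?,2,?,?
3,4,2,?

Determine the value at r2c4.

r1c3 = 1 (sole candidate).
r2c1 = 2 (sole candidate).
r2c4 = 4: row 2 has {1,2,3}; col 4 has {2}; box has {1,2,3} → only 4 remains.

4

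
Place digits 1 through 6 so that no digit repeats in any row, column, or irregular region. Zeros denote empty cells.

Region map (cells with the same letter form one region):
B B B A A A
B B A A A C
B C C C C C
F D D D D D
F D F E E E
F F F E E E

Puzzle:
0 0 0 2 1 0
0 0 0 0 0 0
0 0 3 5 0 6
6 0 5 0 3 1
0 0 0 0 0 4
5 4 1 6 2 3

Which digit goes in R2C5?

R1C6 = 5: row 1 has {1,2}; col 6 has {1,3,4,6}; region has {1,2} → only 5 remains.
R2C6 = 2: row 2 has {}; col 6 has {1,3,4,5,6}; region has {3,5,6} → only 2 remains.
R3C2 = 1: row 3 has {3,5,6}; col 2 has {4}; region has {2,3,5,6} → only 1 remains.
R3C5 = 4: row 3 has {1,3,5,6}; col 5 has {1,2,3}; region has {1,2,3,5,6} → only 4 remains.
R4C2 = 2: row 4 has {1,3,5,6}; col 2 has {1,4}; region has {1,3,5} → only 2 remains.
R4C4 = 4: row 4 has {1,2,3,5,6}; col 4 has {2,5,6}; region has {1,2,3,5} → only 4 remains.
R5C2 = 6: row 5 has {4}; col 2 has {1,2,4}; region has {1,2,3,4,5} → only 6 remains.
R5C3 = 2: row 5 has {4,6}; col 3 has {1,3,5}; region has {1,4,5,6} → only 2 remains.
R5C4 = 1: row 5 has {2,4,6}; col 4 has {2,4,5,6}; region has {2,3,4,6} → only 1 remains.
R5C5 = 5: row 5 has {1,2,4,6}; col 5 has {1,2,3,4}; region has {1,2,3,4,6} → only 5 remains.
R1C2 = 3: row 1 has {1,2,5}; col 2 has {1,2,4,6}; region has {} → only 3 remains.
R2C2 = 5: row 2 has {2}; col 2 has {1,2,3,4,6}; region has {3} → only 5 remains.
R2C4 = 3: row 2 has {2,5}; col 4 has {1,2,4,5,6}; region has {1,2,5} → only 3 remains.
R2C5 = 6: row 2 has {2,3,5}; col 5 has {1,2,3,4,5}; region has {1,2,3,5} → only 6 remains.

6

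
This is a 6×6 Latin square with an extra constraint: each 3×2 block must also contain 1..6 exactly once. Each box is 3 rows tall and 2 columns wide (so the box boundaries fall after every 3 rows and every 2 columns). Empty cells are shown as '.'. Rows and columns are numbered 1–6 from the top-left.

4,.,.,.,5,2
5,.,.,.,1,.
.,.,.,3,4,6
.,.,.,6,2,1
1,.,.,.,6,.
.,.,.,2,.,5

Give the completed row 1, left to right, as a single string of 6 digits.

row 1, column 4 = 1: row 1 has {2,4,5}; col 4 has {2,3,6}; box has {3} → only 1 remains.
row 2, column 4 = 4: row 2 has {1,5}; col 4 has {1,2,3,6}; box has {1,3} → only 4 remains.
row 2, column 6 = 3: row 2 has {1,4,5}; col 6 has {1,2,5,6}; box has {1,2,4,5,6} → only 3 remains.
row 3, column 1 = 2: row 3 has {3,4,6}; col 1 has {1,4,5}; box has {4,5} → only 2 remains.
row 3, column 2 = 1: row 3 has {2,3,4,6}; col 2 has {}; box has {2,4,5} → only 1 remains.
row 3, column 3 = 5: row 3 has {1,2,3,4,6}; col 3 has {}; box has {1,3,4} → only 5 remains.
row 4, column 1 = 3: row 4 has {1,2,6}; col 1 has {1,2,4,5}; box has {1} → only 3 remains.
row 4, column 3 = 4: row 4 has {1,2,3,6}; col 3 has {5}; box has {2,6} → only 4 remains.
row 5, column 3 = 3: row 5 has {1,6}; col 3 has {4,5}; box has {2,4,6} → only 3 remains.
row 5, column 4 = 5: row 5 has {1,3,6}; col 4 has {1,2,3,4,6}; box has {2,3,4,6} → only 5 remains.
row 5, column 6 = 4: row 5 has {1,3,5,6}; col 6 has {1,2,3,5,6}; box has {1,2,5,6} → only 4 remains.
row 6, column 1 = 6: row 6 has {2,5}; col 1 has {1,2,3,4,5}; box has {1,3} → only 6 remains.
row 6, column 2 = 4: row 6 has {2,5,6}; col 2 has {1}; box has {1,3,6} → only 4 remains.
row 6, column 3 = 1: row 6 has {2,4,5,6}; col 3 has {3,4,5}; box has {2,3,4,5,6} → only 1 remains.
row 6, column 5 = 3: row 6 has {1,2,4,5,6}; col 5 has {1,2,4,5,6}; box has {1,2,4,5,6} → only 3 remains.
row 1, column 3 = 6: row 1 has {1,2,4,5}; col 3 has {1,3,4,5}; box has {1,3,4,5} → only 6 remains.
row 2, column 2 = 6: row 2 has {1,3,4,5}; col 2 has {1,4}; box has {1,2,4,5} → only 6 remains.
row 2, column 3 = 2: row 2 has {1,3,4,5,6}; col 3 has {1,3,4,5,6}; box has {1,3,4,5,6} → only 2 remains.
row 4, column 2 = 5: row 4 has {1,2,3,4,6}; col 2 has {1,4,6}; box has {1,3,4,6} → only 5 remains.
row 5, column 2 = 2: row 5 has {1,3,4,5,6}; col 2 has {1,4,5,6}; box has {1,3,4,5,6} → only 2 remains.
row 1, column 2 = 3: row 1 has {1,2,4,5,6}; col 2 has {1,2,4,5,6}; box has {1,2,4,5,6} → only 3 remains.

436152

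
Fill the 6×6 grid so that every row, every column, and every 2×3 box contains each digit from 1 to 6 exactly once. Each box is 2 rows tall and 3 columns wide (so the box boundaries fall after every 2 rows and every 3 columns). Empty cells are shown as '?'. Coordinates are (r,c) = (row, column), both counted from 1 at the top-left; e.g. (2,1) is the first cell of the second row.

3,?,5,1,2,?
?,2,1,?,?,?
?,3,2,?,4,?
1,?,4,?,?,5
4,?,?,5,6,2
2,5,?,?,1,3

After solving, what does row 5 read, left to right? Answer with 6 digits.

(2,1) = 6 (sole candidate).
(2,6) = 4 (sole candidate).
(3,1) = 5 (sole candidate).
(3,4) = 6 (sole candidate).
(3,6) = 1 (sole candidate).
(4,2) = 6 (sole candidate).
(4,5) = 3 (sole candidate).
(5,2) = 1: row 5 has {2,4,5,6}; col 2 has {2,3,5,6}; box has {2,4,5} → only 1 remains.
(5,3) = 3: row 5 has {1,2,4,5,6}; col 3 has {1,2,4,5}; box has {1,2,4,5} → only 3 remains.

413562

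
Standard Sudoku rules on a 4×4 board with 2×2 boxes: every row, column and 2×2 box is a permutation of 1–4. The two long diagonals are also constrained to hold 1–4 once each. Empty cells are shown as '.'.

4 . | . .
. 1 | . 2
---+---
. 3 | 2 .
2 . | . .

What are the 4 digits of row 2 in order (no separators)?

row 1, column 2 = 2: row 1 has {4}; col 2 has {1,3}; box has {1,4} → only 2 remains.
row 1, column 4 = 1: row 1 has {2,4}; col 4 has {2}; box has {2}; anti-diagonal has {2,3} → only 1 remains.
row 2, column 1 = 3: row 2 has {1,2}; col 1 has {2,4}; box has {1,2,4} → only 3 remains.
row 2, column 3 = 4: row 2 has {1,2,3}; col 3 has {2}; box has {1,2}; anti-diagonal has {1,2,3} → only 4 remains.

3142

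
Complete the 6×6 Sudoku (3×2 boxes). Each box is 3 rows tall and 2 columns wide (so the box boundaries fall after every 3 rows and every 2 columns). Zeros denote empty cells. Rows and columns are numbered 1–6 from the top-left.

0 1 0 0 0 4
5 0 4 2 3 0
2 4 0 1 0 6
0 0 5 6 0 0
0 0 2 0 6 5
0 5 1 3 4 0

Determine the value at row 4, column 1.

4

row 1, column 4 = 5 (sole candidate).
row 1, column 5 = 2 (sole candidate).
row 2, column 2 = 6 (sole candidate).
row 2, column 6 = 1 (sole candidate).
row 3, column 3 = 3 (sole candidate).
row 3, column 5 = 5 (sole candidate).
row 4, column 5 = 1 (sole candidate).
row 5, column 2 = 3 (sole candidate).
row 5, column 4 = 4 (sole candidate).
row 6, column 1 = 6 (sole candidate).
row 6, column 6 = 2 (sole candidate).
row 1, column 1 = 3 (sole candidate).
row 1, column 3 = 6 (sole candidate).
row 4, column 1 = 4: row 4 has {1,5,6}; col 1 has {2,3,5,6}; box has {3,5,6} → only 4 remains.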